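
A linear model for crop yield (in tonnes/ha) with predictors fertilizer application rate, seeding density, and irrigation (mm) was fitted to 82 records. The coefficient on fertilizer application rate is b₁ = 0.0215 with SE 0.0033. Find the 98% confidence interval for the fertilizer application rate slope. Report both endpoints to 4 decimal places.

df = n − k − 1 = 82 − 3 − 1 = 78.
t* = t_{0.01, 78} = 2.375111.
Margin = t* × SE = 2.375111 × 0.0033 = 0.007838.
CI: 0.0215 ± 0.007838 → (0.0137, 0.0293).
With 98% confidence, each one-unit increase in fertilizer application rate is associated with a change of between 0.0137 and 0.0293 tonnes/ha in crop yield, holding the other predictors fixed.

(0.0137, 0.0293)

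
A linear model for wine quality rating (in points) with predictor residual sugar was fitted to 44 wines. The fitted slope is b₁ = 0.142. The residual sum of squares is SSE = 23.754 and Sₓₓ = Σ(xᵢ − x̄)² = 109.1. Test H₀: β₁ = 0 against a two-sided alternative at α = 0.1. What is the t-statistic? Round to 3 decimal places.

MSE = SSE/(n − 2) = 23.754/42 = 0.565571.
SE(b₁) = √(MSE/Sₓₓ) = √(0.565571/109.1) = 0.0719998.
t = 0.142 / 0.0719998 = 1.972.
df = n − 2 = 42.
Two-sided p ≈ 0.0552, which is < 0.1, so reject H₀.
There is evidence that residual sugar is associated with wine quality rating.

t = 1.972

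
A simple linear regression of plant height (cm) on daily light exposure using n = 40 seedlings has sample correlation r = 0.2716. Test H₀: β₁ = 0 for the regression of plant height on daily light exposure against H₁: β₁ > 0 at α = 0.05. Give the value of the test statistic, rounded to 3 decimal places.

t = r·√(n − 2)/√(1 − r²) = 0.2716·√38/√0.926233 = 1.740.
df = n − 2 = 38.
One-sided p ≈ 0.0450, which is < 0.05, so reject H₀.
There is evidence of a linear association between daily light exposure and plant height.

t = 1.740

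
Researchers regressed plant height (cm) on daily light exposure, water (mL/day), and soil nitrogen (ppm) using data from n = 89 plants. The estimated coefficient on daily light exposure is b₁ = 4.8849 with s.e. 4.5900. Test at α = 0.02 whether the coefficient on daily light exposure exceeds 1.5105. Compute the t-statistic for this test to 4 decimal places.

t = 0.7352

H₀: β₁ = 1.5105 vs H₁: β₁ > 1.5105.
t = (b₁ − β₁⁰)/SE = (4.8849 − 1.5105) / 4.5900 = 0.7352.
df = n − k − 1 = 89 − 3 − 1 = 85.
One-sided p ≈ 0.2321, which is ≥ 0.02, so fail to reject H₀.
The data do not give significant evidence that the true slope on daily light exposure exceeds 1.5105 cm per unit, holding the other predictors fixed.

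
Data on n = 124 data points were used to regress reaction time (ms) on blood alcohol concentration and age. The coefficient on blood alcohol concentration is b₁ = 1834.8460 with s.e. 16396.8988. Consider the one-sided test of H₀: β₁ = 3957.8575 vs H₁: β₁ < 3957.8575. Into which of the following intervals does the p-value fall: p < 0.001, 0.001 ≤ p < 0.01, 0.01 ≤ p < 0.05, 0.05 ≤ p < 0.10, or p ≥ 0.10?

t = (1834.8460 − 3957.8575) / 16396.8988 = -0.129.
df = n − k − 1 = 124 − 2 − 1 = 121.
One-sided p = P(T_{121} < t) ≈ 0.4486.
So p ≥ 0.10.

p ≥ 0.10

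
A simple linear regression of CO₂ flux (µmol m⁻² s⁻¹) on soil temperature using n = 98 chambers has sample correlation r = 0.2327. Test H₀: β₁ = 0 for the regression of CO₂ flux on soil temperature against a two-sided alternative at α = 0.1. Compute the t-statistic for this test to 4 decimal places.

t = 2.3443

t = r·√(n − 2)/√(1 − r²) = 0.2327·√96/√0.945851 = 2.3443.
df = n − 2 = 96.
Two-sided p ≈ 0.0211, which is < 0.1, so reject H₀.
There is evidence of a linear association between soil temperature and CO₂ flux.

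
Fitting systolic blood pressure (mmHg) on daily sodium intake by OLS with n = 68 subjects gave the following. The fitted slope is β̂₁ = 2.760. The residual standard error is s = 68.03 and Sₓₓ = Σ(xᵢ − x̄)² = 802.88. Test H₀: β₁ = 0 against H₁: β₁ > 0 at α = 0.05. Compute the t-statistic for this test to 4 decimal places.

SE(β̂₁) = s/√Sₓₓ = 68.03/√802.88 = 2.40091.
t = 2.760 / 2.40091 = 1.1496.
df = n − 2 = 66.
One-sided p ≈ 0.1272, which is ≥ 0.05, so fail to reject H₀.
The data do not give significant evidence that the true slope on daily sodium intake is positive.

t = 1.1496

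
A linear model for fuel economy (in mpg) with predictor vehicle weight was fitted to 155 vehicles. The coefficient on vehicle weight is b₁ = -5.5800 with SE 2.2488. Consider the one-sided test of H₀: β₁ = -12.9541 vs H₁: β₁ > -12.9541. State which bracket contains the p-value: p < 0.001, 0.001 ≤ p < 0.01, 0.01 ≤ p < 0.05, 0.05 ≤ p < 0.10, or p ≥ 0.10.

t = (-5.5800 − (-12.9541)) / 2.2488 = 3.279.
df = n − 2 = 155 − 2 = 153.
One-sided p = P(T_{153} > t) ≈ 0.0006.
So p < 0.001.

p < 0.001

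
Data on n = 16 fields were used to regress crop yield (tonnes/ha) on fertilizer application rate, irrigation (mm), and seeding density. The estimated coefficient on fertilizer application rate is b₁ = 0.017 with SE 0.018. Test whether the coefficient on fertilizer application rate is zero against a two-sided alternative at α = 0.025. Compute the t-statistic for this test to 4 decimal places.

t = 0.9444

H₀: β₁ = 0 vs H₁: β₁ ≠ 0.
t = (b₁ − β₁⁰)/SE = 0.017 / 0.018 = 0.9444.
df = n − k − 1 = 16 − 3 − 1 = 12.
Two-sided p ≈ 0.3636, which is ≥ 0.025, so fail to reject H₀.
The data do not give significant evidence of an association between fertilizer application rate and crop yield, after adjusting for the other predictors.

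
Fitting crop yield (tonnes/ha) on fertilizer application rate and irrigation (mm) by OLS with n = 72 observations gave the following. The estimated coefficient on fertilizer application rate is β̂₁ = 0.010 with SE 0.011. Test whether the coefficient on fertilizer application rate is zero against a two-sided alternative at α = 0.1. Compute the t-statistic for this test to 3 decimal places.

t = 0.909

H₀: β₁ = 0 vs H₁: β₁ ≠ 0.
t = (β̂₁ − β₁⁰)/SE = 0.010 / 0.011 = 0.909.
df = n − k − 1 = 72 − 2 − 1 = 69.
Two-sided p ≈ 0.3665, which is ≥ 0.1, so fail to reject H₀.
The data do not give significant evidence of an association between fertilizer application rate and crop yield, after adjusting for the other predictors.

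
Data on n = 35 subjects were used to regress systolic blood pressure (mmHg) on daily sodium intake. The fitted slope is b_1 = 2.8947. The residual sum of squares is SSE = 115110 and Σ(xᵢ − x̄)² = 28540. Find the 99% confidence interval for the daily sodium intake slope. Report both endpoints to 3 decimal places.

(1.939, 3.850)

MSE = SSE/(n − 2) = 115110/33 = 3488.18.
SE(b_1) = √(MSE/Sₓₓ) = √(3488.18/28540) = 0.349601.
df = n − 2 = 33.
t* = t_{0.005, 33} = 2.733277.
Margin = t* × SE = 2.733277 × 0.349601 = 0.95556.
CI: 2.8947 ± 0.95556 → (1.939, 3.850).
With 99% confidence, each one-unit increase in daily sodium intake is associated with a change of between 1.939 and 3.850 mmHg in systolic blood pressure.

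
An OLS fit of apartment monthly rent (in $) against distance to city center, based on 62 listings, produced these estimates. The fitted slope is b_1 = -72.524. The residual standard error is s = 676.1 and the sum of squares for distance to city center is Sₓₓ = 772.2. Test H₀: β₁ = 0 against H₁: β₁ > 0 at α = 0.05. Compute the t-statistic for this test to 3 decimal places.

SE(b_1) = s/√Sₓₓ = 676.1/√772.2 = 24.3302.
t = -72.524 / 24.3302 = -2.981.
df = n − 2 = 60.
One-sided p ≈ 0.9979, which is ≥ 0.05, so fail to reject H₀.
The data do not give significant evidence that the true slope on distance to city center is positive.

t = -2.981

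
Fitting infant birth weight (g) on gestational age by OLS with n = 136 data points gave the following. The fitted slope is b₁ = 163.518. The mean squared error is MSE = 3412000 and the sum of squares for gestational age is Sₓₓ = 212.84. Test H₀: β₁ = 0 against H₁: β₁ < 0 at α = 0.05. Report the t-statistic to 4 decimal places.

t = 1.2915

SE(b₁) = √(MSE/Sₓₓ) = √(3.412e+06/212.84) = 126.613.
t = 163.518 / 126.613 = 1.2915.
df = n − 2 = 134.
One-sided p ≈ 0.9006, which is ≥ 0.05, so fail to reject H₀.
The data do not give significant evidence that the true slope on gestational age is negative.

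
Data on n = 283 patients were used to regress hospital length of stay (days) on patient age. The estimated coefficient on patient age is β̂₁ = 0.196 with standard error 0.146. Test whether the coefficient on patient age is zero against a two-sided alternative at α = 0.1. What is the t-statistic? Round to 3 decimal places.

t = 1.342

H₀: β₁ = 0 vs H₁: β₁ ≠ 0.
t = (β̂₁ − β₁⁰)/SE = 0.196 / 0.146 = 1.342.
df = n − 2 = 283 − 2 = 281.
Two-sided p ≈ 0.1805, which is ≥ 0.1, so fail to reject H₀.
The data do not give significant evidence of an association between patient age and hospital length of stay.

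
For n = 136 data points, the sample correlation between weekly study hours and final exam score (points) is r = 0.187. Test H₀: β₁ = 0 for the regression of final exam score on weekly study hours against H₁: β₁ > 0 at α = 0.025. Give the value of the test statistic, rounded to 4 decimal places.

t = r·√(n − 2)/√(1 − r²) = 0.187·√134/√0.965031 = 2.2036.
df = n − 2 = 134.
One-sided p ≈ 0.0146, which is < 0.025, so reject H₀.
There is evidence of a linear association between weekly study hours and final exam score.

t = 2.2036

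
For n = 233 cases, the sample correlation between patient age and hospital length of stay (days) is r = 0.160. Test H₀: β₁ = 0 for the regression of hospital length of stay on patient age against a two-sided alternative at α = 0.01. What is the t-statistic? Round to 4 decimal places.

t = 2.4635

t = r·√(n − 2)/√(1 − r²) = 0.160·√231/√0.9744 = 2.4635.
df = n − 2 = 231.
Two-sided p ≈ 0.0145, which is ≥ 0.01, so fail to reject H₀.
The data do not give significant evidence of a linear association between patient age and hospital length of stay.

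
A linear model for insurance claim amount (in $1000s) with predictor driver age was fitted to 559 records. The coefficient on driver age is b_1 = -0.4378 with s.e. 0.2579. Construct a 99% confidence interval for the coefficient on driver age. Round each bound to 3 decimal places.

df = n − 2 = 559 − 2 = 557.
t* = t_{0.005, 557} = 2.584685.
Margin = t* × SE = 2.584685 × 0.2579 = 0.66659.
CI: -0.4378 ± 0.66659 → (-1.104, 0.229).
With 99% confidence, each one-unit increase in driver age is associated with a change of between -1.104 and 0.229 $1000s in insurance claim amount.

(-1.104, 0.229)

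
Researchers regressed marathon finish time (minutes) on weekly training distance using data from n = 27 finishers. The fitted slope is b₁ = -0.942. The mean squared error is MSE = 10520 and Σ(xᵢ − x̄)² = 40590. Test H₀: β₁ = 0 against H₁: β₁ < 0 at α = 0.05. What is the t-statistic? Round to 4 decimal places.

t = -1.8503

SE(b₁) = √(MSE/Sₓₓ) = √(10520/40590) = 0.509094.
t = -0.942 / 0.509094 = -1.8503.
df = n − 2 = 25.
One-sided p ≈ 0.0381, which is < 0.05, so reject H₀.
There is evidence that the true slope on weekly training distance is negative.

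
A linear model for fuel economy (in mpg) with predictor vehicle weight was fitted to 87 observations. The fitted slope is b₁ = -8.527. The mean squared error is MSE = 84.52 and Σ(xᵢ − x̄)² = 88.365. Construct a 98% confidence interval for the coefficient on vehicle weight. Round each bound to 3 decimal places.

(-10.846, -6.208)

SE(b₁) = √(MSE/Sₓₓ) = √(84.52/88.365) = 0.978002.
df = n − 2 = 85.
t* = t_{0.01, 85} = 2.371022.
Margin = t* × SE = 2.371022 × 0.978002 = 2.31886.
CI: -8.527 ± 2.31886 → (-10.846, -6.208).
With 98% confidence, each one-unit increase in vehicle weight is associated with a change of between -10.846 and -6.208 mpg in fuel economy.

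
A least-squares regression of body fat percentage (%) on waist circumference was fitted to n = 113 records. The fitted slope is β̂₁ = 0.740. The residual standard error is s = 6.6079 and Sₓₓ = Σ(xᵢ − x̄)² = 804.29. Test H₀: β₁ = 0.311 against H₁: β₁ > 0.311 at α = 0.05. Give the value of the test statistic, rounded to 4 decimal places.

SE(β̂₁) = s/√Sₓₓ = 6.6079/√804.29 = 0.233001.
t = (0.740 − 0.311) / 0.233001 = 1.8412.
df = n − 2 = 111.
One-sided p ≈ 0.0341, which is < 0.05, so reject H₀.
There is evidence that the true slope on waist circumference exceeds 0.311 % per unit.

t = 1.8412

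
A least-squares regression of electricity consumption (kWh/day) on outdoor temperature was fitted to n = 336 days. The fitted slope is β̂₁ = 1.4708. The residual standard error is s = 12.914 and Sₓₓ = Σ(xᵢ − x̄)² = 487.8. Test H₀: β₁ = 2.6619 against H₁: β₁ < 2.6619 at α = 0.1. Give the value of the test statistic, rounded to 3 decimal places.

t = -2.037

SE(β̂₁) = s/√Sₓₓ = 12.914/√487.8 = 0.584709.
t = (1.4708 − 2.6619) / 0.584709 = -2.037.
df = n − 2 = 334.
One-sided p ≈ 0.0212, which is < 0.1, so reject H₀.
There is evidence that the true slope on outdoor temperature is below 2.6619 kWh/day per unit.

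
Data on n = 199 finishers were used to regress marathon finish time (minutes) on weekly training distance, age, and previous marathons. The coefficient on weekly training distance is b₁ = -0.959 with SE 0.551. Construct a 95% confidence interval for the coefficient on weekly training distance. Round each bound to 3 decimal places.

df = n − k − 1 = 199 − 3 − 1 = 195.
t* = t_{0.025, 195} = 1.972204.
Margin = t* × SE = 1.972204 × 0.551 = 1.08668.
CI: -0.959 ± 1.08668 → (-2.046, 0.128).
With 95% confidence, each one-unit increase in weekly training distance is associated with a change of between -2.046 and 0.128 minutes in marathon finish time, holding the other predictors fixed.

(-2.046, 0.128)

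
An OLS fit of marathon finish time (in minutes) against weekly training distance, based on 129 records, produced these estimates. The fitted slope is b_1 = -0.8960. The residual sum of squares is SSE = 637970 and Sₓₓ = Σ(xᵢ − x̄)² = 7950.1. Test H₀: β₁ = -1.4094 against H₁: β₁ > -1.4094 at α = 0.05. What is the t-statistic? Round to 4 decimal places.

MSE = SSE/(n − 2) = 637970/127 = 5023.39.
SE(b_1) = √(MSE/Sₓₓ) = √(5023.39/7950.1) = 0.794899.
t = (-0.8960 − (-1.4094)) / 0.794899 = 0.6459.
df = n − 2 = 127.
One-sided p ≈ 0.2598, which is ≥ 0.05, so fail to reject H₀.
The data do not give significant evidence that the true slope on weekly training distance exceeds -1.4094 minutes per unit.

t = 0.6459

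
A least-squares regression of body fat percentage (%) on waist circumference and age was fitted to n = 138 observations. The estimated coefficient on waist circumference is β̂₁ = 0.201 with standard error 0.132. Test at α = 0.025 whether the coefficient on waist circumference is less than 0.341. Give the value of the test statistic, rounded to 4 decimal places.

H₀: β₁ = 0.341 vs H₁: β₁ < 0.341.
t = (β̂₁ − β₁⁰)/SE = (0.201 − 0.341) / 0.132 = -1.0606.
df = n − k − 1 = 138 − 2 − 1 = 135.
One-sided p ≈ 0.1454, which is ≥ 0.025, so fail to reject H₀.
The data do not give significant evidence that the true slope on waist circumference is below 0.341 % per unit, holding the other predictors fixed.

t = -1.0606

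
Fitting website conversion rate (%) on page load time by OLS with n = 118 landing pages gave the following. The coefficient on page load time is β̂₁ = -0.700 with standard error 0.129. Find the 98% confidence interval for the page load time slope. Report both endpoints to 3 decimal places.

(-1.004, -0.396)

df = n − 2 = 118 − 2 = 116.
t* = t_{0.01, 116} = 2.358924.
Margin = t* × SE = 2.358924 × 0.129 = 0.30430.
CI: -0.700 ± 0.30430 → (-1.004, -0.396).
With 98% confidence, each one-unit increase in page load time is associated with a change of between -1.004 and -0.396 % in website conversion rate.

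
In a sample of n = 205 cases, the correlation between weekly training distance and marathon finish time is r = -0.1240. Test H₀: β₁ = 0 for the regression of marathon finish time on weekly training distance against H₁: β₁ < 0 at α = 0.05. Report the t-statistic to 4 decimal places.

t = r·√(n − 2)/√(1 − r²) = -0.1240·√203/√0.984624 = -1.7805.
df = n − 2 = 203.
One-sided p ≈ 0.0382, which is < 0.05, so reject H₀.
There is evidence of a linear association between weekly training distance and marathon finish time.

t = -1.7805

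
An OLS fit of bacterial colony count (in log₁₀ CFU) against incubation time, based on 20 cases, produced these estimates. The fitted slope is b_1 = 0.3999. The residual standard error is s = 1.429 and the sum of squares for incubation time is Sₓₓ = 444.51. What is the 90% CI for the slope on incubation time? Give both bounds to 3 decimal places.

SE(b_1) = s/√Sₓₓ = 1.429/√444.51 = 0.0677784.
df = n − 2 = 18.
t* = t_{0.05, 18} = 1.734064.
Margin = t* × SE = 1.734064 × 0.0677784 = 0.11753.
CI: 0.3999 ± 0.11753 → (0.282, 0.517).
With 90% confidence, each one-unit increase in incubation time is associated with a change of between 0.282 and 0.517 log₁₀ CFU in bacterial colony count.

(0.282, 0.517)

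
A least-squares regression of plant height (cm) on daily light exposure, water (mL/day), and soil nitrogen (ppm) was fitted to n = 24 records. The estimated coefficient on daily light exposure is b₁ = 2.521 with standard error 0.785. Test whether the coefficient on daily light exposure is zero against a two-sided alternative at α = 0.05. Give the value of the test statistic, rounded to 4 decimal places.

H₀: β₁ = 0 vs H₁: β₁ ≠ 0.
t = (b₁ − β₁⁰)/SE = 2.521 / 0.785 = 3.2115.
df = n − k − 1 = 24 − 3 − 1 = 20.
Two-sided p ≈ 0.0044, which is < 0.05, so reject H₀.
There is evidence that daily light exposure is associated with plant height, holding the other predictors fixed.

t = 3.2115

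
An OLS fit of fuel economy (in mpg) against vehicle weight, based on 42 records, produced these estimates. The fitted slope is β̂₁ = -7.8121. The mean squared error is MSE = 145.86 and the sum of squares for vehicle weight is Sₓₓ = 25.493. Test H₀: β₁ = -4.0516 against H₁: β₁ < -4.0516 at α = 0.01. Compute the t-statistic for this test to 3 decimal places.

t = -1.572

SE(β̂₁) = √(MSE/Sₓₓ) = √(145.86/25.493) = 2.39198.
t = (-7.8121 − (-4.0516)) / 2.39198 = -1.572.
df = n − 2 = 40.
One-sided p ≈ 0.0619, which is ≥ 0.01, so fail to reject H₀.
The data do not give significant evidence that the true slope on vehicle weight is below -4.0516 mpg per unit.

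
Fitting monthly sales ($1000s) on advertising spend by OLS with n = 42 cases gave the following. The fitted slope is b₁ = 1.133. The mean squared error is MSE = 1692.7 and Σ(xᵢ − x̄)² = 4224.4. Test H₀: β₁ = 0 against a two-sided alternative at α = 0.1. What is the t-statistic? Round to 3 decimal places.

SE(b₁) = √(MSE/Sₓₓ) = √(1692.7/4224.4) = 0.633005.
t = 1.133 / 0.633005 = 1.790.
df = n − 2 = 40.
Two-sided p ≈ 0.0810, which is < 0.1, so reject H₀.
There is evidence that advertising spend is associated with monthly sales.

t = 1.790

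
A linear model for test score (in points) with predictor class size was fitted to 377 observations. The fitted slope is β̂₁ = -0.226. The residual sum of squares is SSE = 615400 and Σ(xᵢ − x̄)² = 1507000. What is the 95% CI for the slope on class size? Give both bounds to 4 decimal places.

MSE = SSE/(n − 2) = 615400/375 = 1641.07.
SE(β̂₁) = √(MSE/Sₓₓ) = √(1641.07/1507000) = 0.0329994.
df = n − 2 = 375.
t* = t_{0.025, 375} = 1.96631.
Margin = t* × SE = 1.96631 × 0.0329994 = 0.064887.
CI: -0.226 ± 0.064887 → (-0.2909, -0.1611).
With 95% confidence, each one-unit increase in class size is associated with a change of between -0.2909 and -0.1611 points in test score.

(-0.2909, -0.1611)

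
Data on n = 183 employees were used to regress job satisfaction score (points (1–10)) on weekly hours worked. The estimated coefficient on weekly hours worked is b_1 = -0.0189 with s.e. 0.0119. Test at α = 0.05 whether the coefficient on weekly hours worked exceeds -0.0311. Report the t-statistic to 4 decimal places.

H₀: β₁ = -0.0311 vs H₁: β₁ > -0.0311.
t = (b_1 − β₁⁰)/SE = (-0.0189 − (-0.0311)) / 0.0119 = 1.0252.
df = n − 2 = 183 − 2 = 181.
One-sided p ≈ 0.1533, which is ≥ 0.05, so fail to reject H₀.
The data do not give significant evidence that the true slope on weekly hours worked exceeds -0.0311 points (1–10) per unit.

t = 1.0252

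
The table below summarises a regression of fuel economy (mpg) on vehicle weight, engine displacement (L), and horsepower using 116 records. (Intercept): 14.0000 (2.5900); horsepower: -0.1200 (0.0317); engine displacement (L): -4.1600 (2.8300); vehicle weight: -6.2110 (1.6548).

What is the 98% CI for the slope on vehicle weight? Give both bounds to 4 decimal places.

(-10.1165, -2.3055)

Read off: b = -6.2110, SE = 1.6548 for vehicle weight.
df = n − k − 1 = 116 − 3 − 1 = 112.
t* = t_{0.01, 112} = 2.360104.
Margin = t* × SE = 2.360104 × 1.6548 = 3.905500.
CI: -6.2110 ± 3.905500 → (-10.1165, -2.3055).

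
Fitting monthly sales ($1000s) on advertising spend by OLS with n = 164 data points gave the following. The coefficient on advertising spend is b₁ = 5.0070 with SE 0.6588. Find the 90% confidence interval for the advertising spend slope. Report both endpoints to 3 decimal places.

df = n − 2 = 164 − 2 = 162.
t* = t_{0.05, 162} = 1.654314.
Margin = t* × SE = 1.654314 × 0.6588 = 1.08986.
CI: 5.0070 ± 1.08986 → (3.917, 6.097).
With 90% confidence, each one-unit increase in advertising spend is associated with a change of between 3.917 and 6.097 $1000s in monthly sales.

(3.917, 6.097)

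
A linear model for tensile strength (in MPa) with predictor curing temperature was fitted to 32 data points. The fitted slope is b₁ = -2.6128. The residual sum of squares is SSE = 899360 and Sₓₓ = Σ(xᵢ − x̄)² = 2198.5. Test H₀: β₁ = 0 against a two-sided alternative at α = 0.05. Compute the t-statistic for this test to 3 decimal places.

MSE = SSE/(n − 2) = 899360/30 = 29978.7.
SE(b₁) = √(MSE/Sₓₓ) = √(29978.7/2198.5) = 3.69269.
t = -2.6128 / 3.69269 = -0.708.
df = n − 2 = 30.
Two-sided p ≈ 0.4847, which is ≥ 0.05, so fail to reject H₀.
The data do not give significant evidence of an association between curing temperature and tensile strength.

t = -0.708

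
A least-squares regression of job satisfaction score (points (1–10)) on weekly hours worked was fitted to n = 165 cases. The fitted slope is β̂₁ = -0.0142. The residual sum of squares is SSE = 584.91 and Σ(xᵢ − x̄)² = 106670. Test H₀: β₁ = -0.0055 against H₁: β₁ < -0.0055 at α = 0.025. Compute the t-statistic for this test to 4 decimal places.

t = -1.5000

MSE = SSE/(n − 2) = 584.91/163 = 3.5884.
SE(β̂₁) = √(MSE/Sₓₓ) = √(3.5884/106670) = 0.00580002.
t = (-0.0142 − (-0.0055)) / 0.00580002 = -1.5000.
df = n − 2 = 163.
One-sided p ≈ 0.0678, which is ≥ 0.025, so fail to reject H₀.
The data do not give significant evidence that the true slope on weekly hours worked is below -0.0055 points (1–10) per unit.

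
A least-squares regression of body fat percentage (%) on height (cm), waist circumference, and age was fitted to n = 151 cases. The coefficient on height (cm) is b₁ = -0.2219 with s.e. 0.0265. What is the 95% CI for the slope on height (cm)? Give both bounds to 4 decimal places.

(-0.2743, -0.1695)

df = n − k − 1 = 151 − 3 − 1 = 147.
t* = t_{0.025, 147} = 1.976233.
Margin = t* × SE = 1.976233 × 0.0265 = 0.052370.
CI: -0.2219 ± 0.052370 → (-0.2743, -0.1695).
With 95% confidence, each one-unit increase in height (cm) is associated with a change of between -0.2743 and -0.1695 % in body fat percentage, holding the other predictors fixed.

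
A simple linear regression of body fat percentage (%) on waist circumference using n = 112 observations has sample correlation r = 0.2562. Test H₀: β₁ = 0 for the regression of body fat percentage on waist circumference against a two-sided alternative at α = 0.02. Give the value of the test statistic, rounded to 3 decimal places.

t = r·√(n − 2)/√(1 − r²) = 0.2562·√110/√0.934362 = 2.780.
df = n − 2 = 110.
Two-sided p ≈ 0.0064, which is < 0.02, so reject H₀.
There is evidence of a linear association between waist circumference and body fat percentage.

t = 2.780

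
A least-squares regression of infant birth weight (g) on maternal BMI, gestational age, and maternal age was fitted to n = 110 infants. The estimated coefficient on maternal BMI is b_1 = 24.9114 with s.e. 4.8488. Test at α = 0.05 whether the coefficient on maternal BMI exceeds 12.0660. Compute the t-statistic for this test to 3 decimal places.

H₀: β₁ = 12.0660 vs H₁: β₁ > 12.0660.
t = (b_1 − β₁⁰)/SE = (24.9114 − 12.0660) / 4.8488 = 2.649.
df = n − k − 1 = 110 − 3 − 1 = 106.
One-sided p ≈ 0.0047, which is < 0.05, so reject H₀.
There is evidence that the true slope on maternal BMI exceeds 12.0660 g per unit, holding the other predictors fixed.

t = 2.649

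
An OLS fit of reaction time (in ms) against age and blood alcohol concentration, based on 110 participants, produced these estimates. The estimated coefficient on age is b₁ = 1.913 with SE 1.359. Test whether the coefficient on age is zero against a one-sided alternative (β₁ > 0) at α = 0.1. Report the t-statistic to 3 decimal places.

H₀: β₁ = 0 vs H₁: β₁ > 0.
t = (b₁ − β₁⁰)/SE = 1.913 / 1.359 = 1.408.
df = n − k − 1 = 110 − 2 − 1 = 107.
One-sided p ≈ 0.0811, which is < 0.1, so reject H₀.
There is evidence that the true slope on age is positive, holding the other predictors fixed.

t = 1.408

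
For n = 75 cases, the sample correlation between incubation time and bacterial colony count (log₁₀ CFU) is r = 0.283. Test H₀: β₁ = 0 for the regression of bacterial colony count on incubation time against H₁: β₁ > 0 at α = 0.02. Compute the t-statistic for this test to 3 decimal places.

t = 2.521

t = r·√(n − 2)/√(1 − r²) = 0.283·√73/√0.919911 = 2.521.
df = n − 2 = 73.
One-sided p ≈ 0.0069, which is < 0.02, so reject H₀.
There is evidence of a linear association between incubation time and bacterial colony count.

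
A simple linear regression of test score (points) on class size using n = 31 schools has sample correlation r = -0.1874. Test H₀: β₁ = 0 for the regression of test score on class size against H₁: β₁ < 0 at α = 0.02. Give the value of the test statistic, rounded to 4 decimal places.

t = -1.0274

t = r·√(n − 2)/√(1 − r²) = -0.1874·√29/√0.964881 = -1.0274.
df = n − 2 = 29.
One-sided p ≈ 0.1564, which is ≥ 0.02, so fail to reject H₀.
The data do not give significant evidence of a linear association between class size and test score.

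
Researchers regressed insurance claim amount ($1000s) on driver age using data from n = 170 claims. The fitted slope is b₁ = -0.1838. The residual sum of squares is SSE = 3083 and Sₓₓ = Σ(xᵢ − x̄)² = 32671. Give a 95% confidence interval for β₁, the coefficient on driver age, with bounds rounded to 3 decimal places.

(-0.231, -0.137)

MSE = SSE/(n − 2) = 3083/168 = 18.3512.
SE(b₁) = √(MSE/Sₓₓ) = √(18.3512/32671) = 0.0237001.
df = n − 2 = 168.
t* = t_{0.025, 168} = 1.974185.
Margin = t* × SE = 1.974185 × 0.0237001 = 0.04679.
CI: -0.1838 ± 0.04679 → (-0.231, -0.137).
With 95% confidence, each one-unit increase in driver age is associated with a change of between -0.231 and -0.137 $1000s in insurance claim amount.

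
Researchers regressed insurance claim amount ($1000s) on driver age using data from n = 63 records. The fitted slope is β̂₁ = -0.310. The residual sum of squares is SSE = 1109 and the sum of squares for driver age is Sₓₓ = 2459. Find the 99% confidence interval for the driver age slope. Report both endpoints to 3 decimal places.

(-0.539, -0.081)

MSE = SSE/(n − 2) = 1109/61 = 18.1803.
SE(β̂₁) = √(MSE/Sₓₓ) = √(18.1803/2459) = 0.0859848.
df = n − 2 = 61.
t* = t_{0.005, 61} = 2.658857.
Margin = t* × SE = 2.658857 × 0.0859848 = 0.22862.
CI: -0.310 ± 0.22862 → (-0.539, -0.081).
With 99% confidence, each one-unit increase in driver age is associated with a change of between -0.539 and -0.081 $1000s in insurance claim amount.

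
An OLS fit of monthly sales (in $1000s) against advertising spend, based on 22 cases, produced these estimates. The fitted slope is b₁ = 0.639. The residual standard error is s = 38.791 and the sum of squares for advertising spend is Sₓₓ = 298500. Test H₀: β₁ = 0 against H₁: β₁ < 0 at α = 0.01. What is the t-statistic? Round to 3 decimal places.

SE(b₁) = s/√Sₓₓ = 38.791/√298500 = 0.0710001.
t = 0.639 / 0.0710001 = 9.000.
df = n − 2 = 20.
One-sided p ≈ 1.0000, which is ≥ 0.01, so fail to reject H₀.
The data do not give significant evidence that the true slope on advertising spend is negative.

t = 9.000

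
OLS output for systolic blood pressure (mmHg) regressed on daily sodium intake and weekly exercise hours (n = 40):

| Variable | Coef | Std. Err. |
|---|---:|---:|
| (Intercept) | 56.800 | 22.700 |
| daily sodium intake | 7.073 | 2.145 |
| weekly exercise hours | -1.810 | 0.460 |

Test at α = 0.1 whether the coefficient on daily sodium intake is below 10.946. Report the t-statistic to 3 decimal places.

t = -1.806

Read off: b = 7.073, SE = 2.145 for daily sodium intake.
H₀: β₁ = 10.946 vs H₁: β₁ < 10.946.
t = (7.073 − 10.946) / 2.145 = -1.806.
df = n − k − 1 = 40 − 2 − 1 = 37.
One-sided p ≈ 0.0396, which is < 0.1, so reject H₀.
There is evidence that the true slope on daily sodium intake is below 10.946 mmHg per unit, holding the other predictors fixed.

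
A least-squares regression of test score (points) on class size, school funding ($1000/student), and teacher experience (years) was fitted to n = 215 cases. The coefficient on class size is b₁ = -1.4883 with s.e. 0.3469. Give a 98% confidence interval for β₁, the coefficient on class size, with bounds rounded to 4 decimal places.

df = n − k − 1 = 215 − 3 − 1 = 211.
t* = t_{0.01, 211} = 2.34415.
Margin = t* × SE = 2.34415 × 0.3469 = 0.813186.
CI: -1.4883 ± 0.813186 → (-2.3015, -0.6751).
With 98% confidence, each one-unit increase in class size is associated with a change of between -2.3015 and -0.6751 points in test score, holding the other predictors fixed.

(-2.3015, -0.6751)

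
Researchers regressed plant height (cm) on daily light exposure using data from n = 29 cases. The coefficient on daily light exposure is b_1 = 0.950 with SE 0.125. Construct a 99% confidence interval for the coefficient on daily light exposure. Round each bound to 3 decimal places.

(0.604, 1.296)

df = n − 2 = 29 − 2 = 27.
t* = t_{0.005, 27} = 2.770683.
Margin = t* × SE = 2.770683 × 0.125 = 0.34634.
CI: 0.950 ± 0.34634 → (0.604, 1.296).
With 99% confidence, each one-unit increase in daily light exposure is associated with a change of between 0.604 and 1.296 cm in plant height.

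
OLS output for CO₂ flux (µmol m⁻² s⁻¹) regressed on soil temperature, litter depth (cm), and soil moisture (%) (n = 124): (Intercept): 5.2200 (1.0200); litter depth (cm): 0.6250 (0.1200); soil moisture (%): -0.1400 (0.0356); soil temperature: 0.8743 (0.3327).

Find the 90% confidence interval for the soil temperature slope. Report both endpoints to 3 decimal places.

(0.323, 1.426)

Read off: b = 0.8743, SE = 0.3327 for soil temperature.
df = n − k − 1 = 124 − 3 − 1 = 120.
t* = t_{0.05, 120} = 1.657651.
Margin = t* × SE = 1.657651 × 0.3327 = 0.55150.
CI: 0.8743 ± 0.55150 → (0.323, 1.426).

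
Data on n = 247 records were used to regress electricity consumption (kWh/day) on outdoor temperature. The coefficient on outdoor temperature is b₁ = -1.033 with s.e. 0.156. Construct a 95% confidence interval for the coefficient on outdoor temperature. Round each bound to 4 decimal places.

df = n − 2 = 247 − 2 = 245.
t* = t_{0.025, 245} = 1.969694.
Margin = t* × SE = 1.969694 × 0.156 = 0.307272.
CI: -1.033 ± 0.307272 → (-1.3403, -0.7257).
With 95% confidence, each one-unit increase in outdoor temperature is associated with a change of between -1.3403 and -0.7257 kWh/day in electricity consumption.

(-1.3403, -0.7257)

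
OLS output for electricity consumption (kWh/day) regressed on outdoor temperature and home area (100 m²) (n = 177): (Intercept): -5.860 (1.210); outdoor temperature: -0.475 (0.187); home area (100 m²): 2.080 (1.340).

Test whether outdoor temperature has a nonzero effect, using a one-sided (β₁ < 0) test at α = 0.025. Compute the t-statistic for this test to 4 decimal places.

t = -2.5401

Read off: b = -0.475, SE = 0.187 for outdoor temperature.
H₀: β₁ = 0 vs H₁: β₁ < 0.
t = -0.475 / 0.187 = -2.5401.
df = n − k − 1 = 177 − 2 − 1 = 174.
One-sided p ≈ 0.0060, which is < 0.025, so reject H₀.
There is evidence that the true slope on outdoor temperature is negative, holding the other predictors fixed.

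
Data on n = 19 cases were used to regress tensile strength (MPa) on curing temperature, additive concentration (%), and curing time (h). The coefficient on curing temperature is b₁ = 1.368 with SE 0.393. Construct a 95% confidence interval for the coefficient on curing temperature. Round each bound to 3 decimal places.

(0.530, 2.206)

df = n − k − 1 = 19 − 3 − 1 = 15.
t* = t_{0.025, 15} = 2.13145.
Margin = t* × SE = 2.13145 × 0.393 = 0.83766.
CI: 1.368 ± 0.83766 → (0.530, 2.206).
With 95% confidence, each one-unit increase in curing temperature is associated with a change of between 0.530 and 2.206 MPa in tensile strength, holding the other predictors fixed.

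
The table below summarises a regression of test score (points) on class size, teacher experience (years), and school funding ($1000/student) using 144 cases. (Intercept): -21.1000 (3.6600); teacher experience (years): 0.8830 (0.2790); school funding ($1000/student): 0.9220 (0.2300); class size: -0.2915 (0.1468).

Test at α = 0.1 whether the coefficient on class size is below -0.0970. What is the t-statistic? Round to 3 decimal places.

Read off: b = -0.2915, SE = 0.1468 for class size.
H₀: β₁ = -0.0970 vs H₁: β₁ < -0.0970.
t = (-0.2915 − (-0.0970)) / 0.1468 = -1.325.
df = n − k − 1 = 144 − 3 − 1 = 140.
One-sided p ≈ 0.0937, which is < 0.1, so reject H₀.
There is evidence that the true slope on class size is below -0.0970 points per unit, holding the other predictors fixed.

t = -1.325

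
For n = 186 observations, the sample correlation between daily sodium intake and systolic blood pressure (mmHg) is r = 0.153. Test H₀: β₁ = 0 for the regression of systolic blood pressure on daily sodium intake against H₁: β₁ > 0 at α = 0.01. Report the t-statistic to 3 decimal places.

t = 2.100

t = r·√(n − 2)/√(1 − r²) = 0.153·√184/√0.976591 = 2.100.
df = n − 2 = 184.
One-sided p ≈ 0.0185, which is ≥ 0.01, so fail to reject H₀.
The data do not give significant evidence of a linear association between daily sodium intake and systolic blood pressure.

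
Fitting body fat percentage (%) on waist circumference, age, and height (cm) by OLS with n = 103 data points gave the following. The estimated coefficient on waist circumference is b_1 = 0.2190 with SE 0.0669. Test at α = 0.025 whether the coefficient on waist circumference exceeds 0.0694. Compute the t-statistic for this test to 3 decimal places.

t = 2.236

H₀: β₁ = 0.0694 vs H₁: β₁ > 0.0694.
t = (b_1 − β₁⁰)/SE = (0.2190 − 0.0694) / 0.0669 = 2.236.
df = n − k − 1 = 103 − 3 − 1 = 99.
One-sided p ≈ 0.0138, which is < 0.025, so reject H₀.
There is evidence that the true slope on waist circumference exceeds 0.0694 % per unit, holding the other predictors fixed.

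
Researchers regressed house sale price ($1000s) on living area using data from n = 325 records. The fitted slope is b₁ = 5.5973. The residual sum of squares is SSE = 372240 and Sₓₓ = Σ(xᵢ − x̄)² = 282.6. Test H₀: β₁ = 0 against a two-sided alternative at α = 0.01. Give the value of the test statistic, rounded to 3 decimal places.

t = 2.772

MSE = SSE/(n − 2) = 372240/323 = 1152.45.
SE(b₁) = √(MSE/Sₓₓ) = √(1152.45/282.6) = 2.01941.
t = 5.5973 / 2.01941 = 2.772.
df = n − 2 = 323.
Two-sided p ≈ 0.0059, which is < 0.01, so reject H₀.
There is evidence that living area is associated with house sale price.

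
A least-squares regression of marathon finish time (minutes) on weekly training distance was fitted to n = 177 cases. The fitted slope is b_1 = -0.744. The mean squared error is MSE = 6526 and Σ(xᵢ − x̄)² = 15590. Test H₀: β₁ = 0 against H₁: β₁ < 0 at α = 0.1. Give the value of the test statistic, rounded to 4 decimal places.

t = -1.1499

SE(b_1) = √(MSE/Sₓₓ) = √(6526/15590) = 0.646994.
t = -0.744 / 0.646994 = -1.1499.
df = n − 2 = 175.
One-sided p ≈ 0.1259, which is ≥ 0.1, so fail to reject H₀.
The data do not give significant evidence that the true slope on weekly training distance is negative.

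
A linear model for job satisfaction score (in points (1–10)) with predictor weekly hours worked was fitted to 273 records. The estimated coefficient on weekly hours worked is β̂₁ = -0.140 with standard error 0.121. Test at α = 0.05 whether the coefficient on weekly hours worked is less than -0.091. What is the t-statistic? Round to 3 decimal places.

t = -0.405

H₀: β₁ = -0.091 vs H₁: β₁ < -0.091.
t = (β̂₁ − β₁⁰)/SE = (-0.140 − (-0.091)) / 0.121 = -0.405.
df = n − 2 = 273 − 2 = 271.
One-sided p ≈ 0.3429, which is ≥ 0.05, so fail to reject H₀.
The data do not give significant evidence that the true slope on weekly hours worked is below -0.091 points (1–10) per unit.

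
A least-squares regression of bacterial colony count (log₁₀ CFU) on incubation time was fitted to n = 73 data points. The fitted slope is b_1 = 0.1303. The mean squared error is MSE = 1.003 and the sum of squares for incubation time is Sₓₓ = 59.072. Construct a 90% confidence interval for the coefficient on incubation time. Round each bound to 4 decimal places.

(-0.0869, 0.3475)

SE(b_1) = √(MSE/Sₓₓ) = √(1.003/59.072) = 0.130305.
df = n − 2 = 71.
t* = t_{0.05, 71} = 1.6666.
Margin = t* × SE = 1.6666 × 0.130305 = 0.217166.
CI: 0.1303 ± 0.217166 → (-0.0869, 0.3475).
With 90% confidence, each one-unit increase in incubation time is associated with a change of between -0.0869 and 0.3475 log₁₀ CFU in bacterial colony count.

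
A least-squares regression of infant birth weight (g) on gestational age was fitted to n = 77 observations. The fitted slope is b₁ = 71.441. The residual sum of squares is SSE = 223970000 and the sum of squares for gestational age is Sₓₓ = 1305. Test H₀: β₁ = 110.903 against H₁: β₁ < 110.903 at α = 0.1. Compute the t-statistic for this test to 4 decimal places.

MSE = SSE/(n − 2) = 223970000/75 = 2.98627e+06.
SE(b₁) = √(MSE/Sₓₓ) = √(2.98627e+06/1305) = 47.8365.
t = (71.441 − 110.903) / 47.8365 = -0.8249.
df = n − 2 = 75.
One-sided p ≈ 0.2060, which is ≥ 0.1, so fail to reject H₀.
The data do not give significant evidence that the true slope on gestational age is below 110.903 g per unit.

t = -0.8249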